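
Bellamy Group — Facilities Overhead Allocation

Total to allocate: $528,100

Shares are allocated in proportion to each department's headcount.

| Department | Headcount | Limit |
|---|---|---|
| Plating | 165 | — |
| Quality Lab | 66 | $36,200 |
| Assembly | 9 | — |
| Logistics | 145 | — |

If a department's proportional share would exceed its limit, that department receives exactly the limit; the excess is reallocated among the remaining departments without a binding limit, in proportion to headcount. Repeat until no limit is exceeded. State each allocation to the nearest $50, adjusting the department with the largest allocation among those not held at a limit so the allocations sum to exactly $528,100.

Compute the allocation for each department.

Sum of headcount: 385.
Pro-rata shares before constraints: Plating 226,328.57; Quality Lab 90,531.43; Assembly 12,345.19; Logistics 198,894.81.
Cap binds for Quality Lab ($36,200); remaining pool $491,900 reallocated over remaining headcount 319.
Shares after redistribution: Plating 254,431.03 → $254,450; Assembly 13,878.06 → $13,900; Logistics 223,590.91 → $223,600.
Rounding difference −$50 applied to Plating → $254,400.

Plating: $254,400 | Quality Lab: $36,200 | Assembly: $13,900 | Logistics: $223,600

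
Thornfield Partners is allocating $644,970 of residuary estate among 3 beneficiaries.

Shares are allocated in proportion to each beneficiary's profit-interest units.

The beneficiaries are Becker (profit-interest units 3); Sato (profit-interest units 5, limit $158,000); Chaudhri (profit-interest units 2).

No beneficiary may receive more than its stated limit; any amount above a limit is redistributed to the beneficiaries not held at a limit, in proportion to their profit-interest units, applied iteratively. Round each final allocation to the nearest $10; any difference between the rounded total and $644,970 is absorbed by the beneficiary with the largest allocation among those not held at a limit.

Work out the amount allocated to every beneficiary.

Becker: $292,180; Sato: $158,000; Chaudhri: $194,790

Combined profit-interest units = 10.
Proportional shares (ignoring caps): Becker 193,491.00; Sato 322,485.00; Chaudhri 128,994.00.
Cap binds for Sato ($158,000); balance $486,970 reallocated over remaining profit-interest units 5.
Shares after redistribution: Becker 292,182.00 → $292,180; Chaudhri 194,788.00 → $194,790.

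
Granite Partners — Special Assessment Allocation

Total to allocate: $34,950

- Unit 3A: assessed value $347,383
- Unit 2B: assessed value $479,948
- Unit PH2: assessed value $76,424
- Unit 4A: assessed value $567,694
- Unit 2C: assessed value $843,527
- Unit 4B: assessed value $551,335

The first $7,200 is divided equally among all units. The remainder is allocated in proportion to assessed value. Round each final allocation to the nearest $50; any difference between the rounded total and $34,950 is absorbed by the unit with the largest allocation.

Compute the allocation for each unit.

First tranche $7,200 split equally: $1,200 each.
Remainder $27,750 by assessed value (total 2,866,311): Unit 3A 3,363.17 → $3,350; Unit 2B 4,646.58 → $4,650; Unit PH2 739.89 → $750; Unit 4A 5,496.09 → $5,500; Unit 2C 8,166.55 → $8,150; Unit 4B 5,337.71 → $5,350.
Totals: Unit 3A $1,200 + $3,350 = $4,550; Unit 2B $1,200 + $4,650 = $5,850; Unit PH2 $1,200 + $750 = $1,950; Unit 4A $1,200 + $5,500 = $6,700; Unit 2C $1,200 + $8,150 = $9,350; Unit 4B $1,200 + $5,350 = $6,550.

Unit 3A: $4,550; Unit 2B: $5,850; Unit PH2: $1,950; Unit 4A: $6,700; Unit 2C: $9,350; Unit 4B: $6,550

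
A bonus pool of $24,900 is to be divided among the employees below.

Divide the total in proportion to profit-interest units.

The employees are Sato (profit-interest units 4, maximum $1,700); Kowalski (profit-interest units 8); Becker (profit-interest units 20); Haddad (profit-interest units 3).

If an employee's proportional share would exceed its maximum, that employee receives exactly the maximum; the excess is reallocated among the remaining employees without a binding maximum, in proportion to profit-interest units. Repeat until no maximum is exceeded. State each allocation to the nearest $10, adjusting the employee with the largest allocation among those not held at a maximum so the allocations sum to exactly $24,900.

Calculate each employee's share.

Sato: $1,700 | Kowalski: $5,990 | Becker: $14,960 | Haddad: $2,250

Total profit-interest units = 35.
Unconstrained shares: Sato 2,845.71; Kowalski 5,691.43; Becker 14,228.57; Haddad 2,134.29.
Capped: Sato ($1,700); residual $23,200 reallocated over remaining profit-interest units 31.
Redistributed shares: Kowalski 5,987.10 → $5,990; Becker 14,967.74 → $14,970; Haddad 2,245.16 → $2,250.
Rounding difference −$10 applied to Becker → $14,960.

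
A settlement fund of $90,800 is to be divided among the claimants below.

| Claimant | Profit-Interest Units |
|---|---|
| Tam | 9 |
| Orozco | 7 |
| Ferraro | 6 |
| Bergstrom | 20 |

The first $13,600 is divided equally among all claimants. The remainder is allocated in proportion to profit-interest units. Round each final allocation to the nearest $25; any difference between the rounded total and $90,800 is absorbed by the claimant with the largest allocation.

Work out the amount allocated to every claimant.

Tam: $19,950 · Orozco: $16,275 · Ferraro: $14,425 · Bergstrom: $40,150

Equal tier: $13,600 ÷ 4 = $3,400 apiece.
Remainder $77,200 by profit-interest units (total 42): Tam 16,542.86 → $16,550; Orozco 12,866.67 → $12,875; Ferraro 11,028.57 → $11,025; Bergstrom 36,761.90 → $36,750.
Totals: Tam $3,400 + $16,550 = $19,950; Orozco $3,400 + $12,875 = $16,275; Ferraro $3,400 + $11,025 = $14,425; Bergstrom $3,400 + $36,750 = $40,150.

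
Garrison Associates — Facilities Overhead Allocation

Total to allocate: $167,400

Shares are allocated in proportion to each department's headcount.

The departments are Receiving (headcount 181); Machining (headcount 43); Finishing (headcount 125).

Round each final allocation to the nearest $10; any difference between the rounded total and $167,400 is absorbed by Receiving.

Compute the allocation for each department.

Combined headcount = 349.
Pro-rata amounts: Receiving 181/349 × $167,400 = 86,817.77; Machining 43/349 × $167,400 = 20,625.21; Finishing 125/349 × $167,400 = 59,957.02.
After rounding ($10): Receiving $86,820; Machining $20,630; Finishing $59,960. Sum = $167,410.
Difference $167,400 − $167,410 = −$10 applied to Receiving: Receiving becomes $86,810.

Receiving: $86,810; Machining: $20,630; Finishing: $59,960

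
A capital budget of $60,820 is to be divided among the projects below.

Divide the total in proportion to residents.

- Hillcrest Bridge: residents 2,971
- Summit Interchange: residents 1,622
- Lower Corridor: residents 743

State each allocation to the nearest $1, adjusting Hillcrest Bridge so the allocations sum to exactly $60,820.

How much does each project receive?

Combined residents = 5,336.
Pro-rata amounts: Hillcrest Bridge 2,971/5,336 × $60,820 = 33,863.61; Summit Interchange 1,622/5,336 × $60,820 = 18,487.64; Lower Corridor 743/5,336 × $60,820 = 8,468.75.
At nearest $1: Hillcrest Bridge $33,864; Summit Interchange $18,488; Lower Corridor $8,469. Sum = $60,821.
Difference $60,820 − $60,821 = −$1 applied to Hillcrest Bridge: Hillcrest Bridge becomes $33,863.

Hillcrest Bridge: $33,863 | Summit Interchange: $18,488 | Lower Corridor: $8,469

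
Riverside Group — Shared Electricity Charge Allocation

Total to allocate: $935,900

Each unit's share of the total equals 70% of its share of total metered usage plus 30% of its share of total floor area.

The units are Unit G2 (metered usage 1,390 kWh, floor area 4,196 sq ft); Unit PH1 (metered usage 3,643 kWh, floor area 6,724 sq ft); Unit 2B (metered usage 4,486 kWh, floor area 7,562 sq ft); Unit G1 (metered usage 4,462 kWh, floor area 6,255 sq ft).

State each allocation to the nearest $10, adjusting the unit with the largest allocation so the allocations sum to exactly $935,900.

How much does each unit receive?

Unit G2: $112,760; Unit PH1: $247,020; Unit 2B: $296,040; Unit G1: $280,080

Totals — metered usage 13,981, floor area 24,737.
Composite weights (70% metered usage + 30% floor area): Unit G2 0.1205; Unit PH1 0.2639; Unit 2B 0.3163; Unit G1 0.2993.
Raw shares: Unit G2 112,758.90; Unit PH1 247,024.63; Unit 2B 296,037.90; Unit G1 280,078.57.
After rounding ($10): Unit G2 $112,760; Unit PH1 $247,020; Unit 2B $296,040; Unit G1 $280,080. Sum = $935,900.
Sum already equals the total — no adjustment.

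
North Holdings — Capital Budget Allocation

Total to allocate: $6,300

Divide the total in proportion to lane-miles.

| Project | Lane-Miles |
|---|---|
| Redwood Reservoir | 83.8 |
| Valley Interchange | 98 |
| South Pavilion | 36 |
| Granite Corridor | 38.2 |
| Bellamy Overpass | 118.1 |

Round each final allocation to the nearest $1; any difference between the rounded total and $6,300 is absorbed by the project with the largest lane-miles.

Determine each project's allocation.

Lane-miles total: 374.1.
Proportional shares: Redwood Reservoir 83.8/374.1 × $6,300 = 1,411.23; Valley Interchange 98/374.1 × $6,300 = 1,650.36; South Pavilion 36/374.1 × $6,300 = 606.26; Granite Corridor 38.2/374.1 × $6,300 = 643.30; Bellamy Overpass 118.1/374.1 × $6,300 = 1,988.85.
At nearest $1: Redwood Reservoir $1,411; Valley Interchange $1,650; South Pavilion $606; Granite Corridor $643; Bellamy Overpass $1,989. Sum = $6,299.
Difference $6,300 − $6,299 = +$1 applied to largest lane-miles (Bellamy Overpass): Bellamy Overpass becomes $1,990.

Redwood Reservoir: $1,411 | Valley Interchange: $1,650 | South Pavilion: $606 | Granite Corridor: $643 | Bellamy Overpass: $1,990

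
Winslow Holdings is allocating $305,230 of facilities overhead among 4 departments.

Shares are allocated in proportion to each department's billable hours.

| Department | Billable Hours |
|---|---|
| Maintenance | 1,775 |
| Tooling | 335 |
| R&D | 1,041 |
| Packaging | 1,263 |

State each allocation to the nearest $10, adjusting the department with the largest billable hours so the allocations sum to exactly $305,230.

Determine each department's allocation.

Total billable hours = 4,414.
Proportional shares: Maintenance 1,775/4,414 × $305,230 = 122,742.01; Tooling 335/4,414 × $305,230 = 23,165.39; R&D 1,041/4,414 × $305,230 = 71,985.60; Packaging 1,263/4,414 × $305,230 = 87,336.99.
At nearest $10: Maintenance $122,740; Tooling $23,170; R&D $71,990; Packaging $87,340. Sum = $305,240.
Difference $305,230 − $305,240 = −$10 applied to largest billable hours (Maintenance): Maintenance becomes $122,730.

Maintenance: $122,730; Tooling: $23,170; R&D: $71,990; Packaging: $87,340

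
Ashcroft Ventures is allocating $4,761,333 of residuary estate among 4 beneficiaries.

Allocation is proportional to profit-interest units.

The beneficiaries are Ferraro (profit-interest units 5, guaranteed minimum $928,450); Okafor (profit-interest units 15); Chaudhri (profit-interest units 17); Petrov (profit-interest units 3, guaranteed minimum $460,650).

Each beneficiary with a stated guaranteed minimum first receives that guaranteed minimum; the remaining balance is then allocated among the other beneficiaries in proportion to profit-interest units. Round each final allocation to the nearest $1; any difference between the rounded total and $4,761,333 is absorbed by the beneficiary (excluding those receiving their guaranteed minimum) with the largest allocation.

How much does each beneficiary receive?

Fund the minimums — Ferraro $928,450; Petrov $460,650. Remaining pool $3,372,233.
Remaining pool split over remaining profit-interest units 32: Okafor 1,580,734.22 → $1,580,734; Chaudhri 1,791,498.78 → $1,791,499.

Ferraro: $928,450 | Okafor: $1,580,734 | Chaudhri: $1,791,499 | Petrov: $460,650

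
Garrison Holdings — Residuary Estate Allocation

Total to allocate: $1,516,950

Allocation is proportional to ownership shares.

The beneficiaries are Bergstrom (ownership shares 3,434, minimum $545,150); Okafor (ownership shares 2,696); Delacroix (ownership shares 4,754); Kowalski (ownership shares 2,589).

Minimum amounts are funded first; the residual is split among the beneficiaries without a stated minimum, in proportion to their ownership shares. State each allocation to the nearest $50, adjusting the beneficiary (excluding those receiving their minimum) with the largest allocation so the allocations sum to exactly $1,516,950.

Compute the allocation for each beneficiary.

Guaranteed amounts: Bergstrom $545,150. Residual $971,800.
Residual split over remaining ownership shares 10,039: Okafor 260,979.46 → $261,000; Delacroix 460,198.94 → $460,200; Kowalski 250,621.60 → $250,600.

Bergstrom: $545,150 · Okafor: $261,000 · Delacroix: $460,200 · Kowalski: $250,600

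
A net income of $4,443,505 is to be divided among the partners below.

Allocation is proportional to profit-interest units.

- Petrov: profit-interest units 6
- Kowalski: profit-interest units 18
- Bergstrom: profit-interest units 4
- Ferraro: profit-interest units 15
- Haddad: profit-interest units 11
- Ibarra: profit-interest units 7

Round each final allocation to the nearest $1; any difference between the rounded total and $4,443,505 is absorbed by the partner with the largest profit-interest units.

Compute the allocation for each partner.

Total profit-interest units = 61.
Pro-rata amounts: Petrov 6/61 × $4,443,505 = 437,066.07; Kowalski 18/61 × $4,443,505 = 1,311,198.20; Bergstrom 4/61 × $4,443,505 = 291,377.38; Ferraro 15/61 × $4,443,505 = 1,092,665.16; Haddad 11/61 × $4,443,505 = 801,287.79; Ibarra 7/61 × $4,443,505 = 509,910.41.
After rounding ($1): Petrov $437,066; Kowalski $1,311,198; Bergstrom $291,377; Ferraro $1,092,665; Haddad $801,288; Ibarra $509,910. Sum = $4,443,504.
Difference $4,443,505 − $4,443,504 = +$1 applied to largest profit-interest units (Kowalski): Kowalski becomes $1,311,199.

Petrov: $437,066; Kowalski: $1,311,199; Bergstrom: $291,377; Ferraro: $1,092,665; Haddad: $801,288; Ibarra: $509,910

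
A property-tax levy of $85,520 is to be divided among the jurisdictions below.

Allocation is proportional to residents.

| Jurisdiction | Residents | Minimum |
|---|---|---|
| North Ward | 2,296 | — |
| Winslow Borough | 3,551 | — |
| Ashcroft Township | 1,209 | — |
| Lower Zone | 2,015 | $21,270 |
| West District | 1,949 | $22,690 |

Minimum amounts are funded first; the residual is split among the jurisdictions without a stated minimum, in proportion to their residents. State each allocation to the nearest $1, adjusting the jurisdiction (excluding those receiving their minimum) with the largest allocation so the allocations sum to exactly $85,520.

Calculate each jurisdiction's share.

North Ward: $13,523 | Winslow Borough: $20,916 | Ashcroft Township: $7,121 | Lower Zone: $21,270 | West District: $22,690

Minimums first: Lower Zone $21,270; West District $22,690. Balance $41,560.
Balance split over remaining residents 7,056: North Ward 13,523.49 → $13,523; Winslow Borough 20,915.47 → $20,915; Ashcroft Township 7,121.04 → $7,121.
Rounding difference +$1 applied to Winslow Borough → $20,916.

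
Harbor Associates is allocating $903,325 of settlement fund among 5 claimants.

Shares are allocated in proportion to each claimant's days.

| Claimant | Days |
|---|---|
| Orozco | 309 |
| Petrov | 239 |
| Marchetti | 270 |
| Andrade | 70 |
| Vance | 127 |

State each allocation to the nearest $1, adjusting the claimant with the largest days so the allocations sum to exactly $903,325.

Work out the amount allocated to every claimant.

Sum of days: 1,015.
Pro-rata amounts: Orozco 309/1,015 × $903,325 = 275,002.39; Petrov 239/1,015 × $903,325 = 212,704.11; Marchetti 270/1,015 × $903,325 = 240,293.35; Andrade 70/1,015 × $903,325 = 62,298.28; Vance 127/1,015 × $903,325 = 113,026.87.
At nearest $1: Orozco $275,002; Petrov $212,704; Marchetti $240,293; Andrade $62,298; Vance $113,027. Sum = $903,324.
Difference $903,325 − $903,324 = +$1 applied to largest days (Orozco): Orozco becomes $275,003.

Orozco: $275,003 | Petrov: $212,704 | Marchetti: $240,293 | Andrade: $62,298 | Vance: $113,027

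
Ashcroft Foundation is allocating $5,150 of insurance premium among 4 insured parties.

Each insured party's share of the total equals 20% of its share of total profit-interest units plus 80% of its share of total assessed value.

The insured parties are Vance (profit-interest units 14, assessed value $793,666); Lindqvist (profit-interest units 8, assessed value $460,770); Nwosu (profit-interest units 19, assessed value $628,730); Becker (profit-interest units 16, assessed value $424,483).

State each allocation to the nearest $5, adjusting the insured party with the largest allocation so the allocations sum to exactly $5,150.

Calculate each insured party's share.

Profit-interest units total 57; assessed value total 2,307,649.
Blended shares (20% profit-interest units + 80% assessed value): Vance 0.3243; Lindqvist 0.1878; Nwosu 0.2846; Becker 0.2033.
Raw shares: Vance 1,669.97; Lindqvist 967.20; Nwosu 1,465.85; Becker 1,046.98.
After rounding ($5): Vance $1,670; Lindqvist $965; Nwosu $1,465; Becker $1,045. Sum = $5,145.
Difference $5,150 − $5,145 = +$5 applied to largest allocation (Vance): Vance becomes $1,675.

Vance: $1,675 | Lindqvist: $965 | Nwosu: $1,465 | Becker: $1,045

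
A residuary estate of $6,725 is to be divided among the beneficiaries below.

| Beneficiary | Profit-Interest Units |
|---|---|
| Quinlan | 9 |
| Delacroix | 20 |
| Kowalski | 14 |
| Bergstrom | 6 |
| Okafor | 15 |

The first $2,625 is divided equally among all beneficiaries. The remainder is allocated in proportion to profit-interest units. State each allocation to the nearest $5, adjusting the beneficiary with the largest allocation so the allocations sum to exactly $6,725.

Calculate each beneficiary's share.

Quinlan: $1,100; Delacroix: $1,810; Kowalski: $1,420; Bergstrom: $910; Okafor: $1,485

First tranche $2,625 split equally: $525 each.
Remainder $4,100 by profit-interest units (total 64): Quinlan 576.56 → $575; Delacroix 1,281.25 → $1,280; Kowalski 896.88 → $895; Bergstrom 384.38 → $385; Okafor 960.94 → $960.
Rounding difference +$5 on remainder applied to Delacroix.
Totals: Quinlan $525 + $575 = $1,100; Delacroix $525 + $1,285 = $1,810; Kowalski $525 + $895 = $1,420; Bergstrom $525 + $385 = $910; Okafor $525 + $960 = $1,485.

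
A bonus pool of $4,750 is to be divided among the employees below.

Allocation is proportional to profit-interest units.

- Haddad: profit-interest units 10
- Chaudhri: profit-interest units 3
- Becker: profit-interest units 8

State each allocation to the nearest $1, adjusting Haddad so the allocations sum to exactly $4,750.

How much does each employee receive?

Haddad: $2,261 | Chaudhri: $679 | Becker: $1,810

Sum of profit-interest units: 21.
Raw shares: Haddad 10/21 × $4,750 = 2,261.90; Chaudhri 3/21 × $4,750 = 678.57; Becker 8/21 × $4,750 = 1,809.52.
At nearest $1: Haddad $2,262; Chaudhri $679; Becker $1,810. Sum = $4,751.
Difference $4,750 − $4,751 = −$1 applied to Haddad: Haddad becomes $2,261.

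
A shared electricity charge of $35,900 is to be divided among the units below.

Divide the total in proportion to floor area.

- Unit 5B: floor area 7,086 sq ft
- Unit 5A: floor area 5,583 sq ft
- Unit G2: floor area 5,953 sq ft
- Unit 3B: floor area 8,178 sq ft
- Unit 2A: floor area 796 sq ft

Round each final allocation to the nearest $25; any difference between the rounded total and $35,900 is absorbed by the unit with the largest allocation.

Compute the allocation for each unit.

Sum of floor area: 27,596.
Pro-rata amounts: Unit 5B 7,086/27,596 × $35,900 = 9,218.27; Unit 5A 5,583/27,596 × $35,900 = 7,263.00; Unit G2 5,953/27,596 × $35,900 = 7,744.34; Unit 3B 8,178/27,596 × $35,900 = 10,638.87; Unit 2A 796/27,596 × $35,900 = 1,035.53.
After rounding ($25): Unit 5B $9,225; Unit 5A $7,275; Unit G2 $7,750; Unit 3B $10,650; Unit 2A $1,025. Sum = $35,925.
Difference $35,900 − $35,925 = −$25 applied to largest allocation (Unit 3B): Unit 3B becomes $10,625.

Unit 5B: $9,225 | Unit 5A: $7,275 | Unit G2: $7,750 | Unit 3B: $10,625 | Unit 2A: $1,025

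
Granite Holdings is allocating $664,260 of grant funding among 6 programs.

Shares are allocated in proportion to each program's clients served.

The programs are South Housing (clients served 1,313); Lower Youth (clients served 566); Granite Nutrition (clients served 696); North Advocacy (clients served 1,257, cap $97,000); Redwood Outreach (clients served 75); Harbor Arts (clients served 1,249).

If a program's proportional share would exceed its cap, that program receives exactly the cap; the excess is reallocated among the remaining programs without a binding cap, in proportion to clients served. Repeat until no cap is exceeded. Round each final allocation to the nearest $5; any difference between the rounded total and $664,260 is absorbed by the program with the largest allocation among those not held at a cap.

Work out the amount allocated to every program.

South Housing: $191,030 | Lower Youth: $82,345 | Granite Nutrition: $101,260 | North Advocacy: $97,000 | Redwood Outreach: $10,910 | Harbor Arts: $181,715

Total clients served = 5,156.
Proportional shares (ignoring caps): South Housing 169,156.98; Lower Youth 72,919.15; Granite Nutrition 89,667.37; North Advocacy 161,942.36; Redwood Outreach 9,662.43; Harbor Arts 160,911.70.
Held at cap: North Advocacy ($97,000); remaining pool $567,260 reallocated over remaining clients served 3,899.
Redistributed shares: South Housing 191,026.51 → $191,025; Lower Youth 82,346.54 → $82,345; Granite Nutrition 101,260.06 → $101,260; Redwood Outreach 10,911.64 → $10,910; Harbor Arts 181,715.24 → $181,715.
Rounding difference +$5 applied to South Housing → $191,030.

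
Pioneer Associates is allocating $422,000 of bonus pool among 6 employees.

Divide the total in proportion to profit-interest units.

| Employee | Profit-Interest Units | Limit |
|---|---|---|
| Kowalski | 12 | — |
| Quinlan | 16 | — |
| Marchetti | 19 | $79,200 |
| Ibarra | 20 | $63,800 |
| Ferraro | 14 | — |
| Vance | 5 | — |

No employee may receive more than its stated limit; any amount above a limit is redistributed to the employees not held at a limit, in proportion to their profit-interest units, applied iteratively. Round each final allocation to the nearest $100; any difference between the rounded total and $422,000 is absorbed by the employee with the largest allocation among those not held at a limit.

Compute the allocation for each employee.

Sum of profit-interest units: 86.
Pro-rata shares before constraints: Kowalski 58,883.72; Quinlan 78,511.63; Marchetti 93,232.56; Ibarra 98,139.53; Ferraro 68,697.67; Vance 24,534.88.
Held at cap: Marchetti ($79,200), Ibarra ($63,800); residual $279,000 reallocated over remaining profit-interest units 47.
Redistributed shares: Kowalski 71,234.04 → $71,200; Quinlan 94,978.72 → $95,000; Ferraro 83,106.38 → $83,100; Vance 29,680.85 → $29,700.

Kowalski: $71,200; Quinlan: $95,000; Marchetti: $79,200; Ibarra: $63,800; Ferraro: $83,100; Vance: $29,700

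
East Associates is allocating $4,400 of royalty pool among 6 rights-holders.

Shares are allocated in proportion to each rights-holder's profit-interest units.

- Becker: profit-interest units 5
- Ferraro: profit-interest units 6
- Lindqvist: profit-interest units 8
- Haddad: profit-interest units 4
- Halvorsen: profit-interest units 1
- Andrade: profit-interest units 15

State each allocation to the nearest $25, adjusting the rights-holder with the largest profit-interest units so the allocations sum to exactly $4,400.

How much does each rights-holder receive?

Becker: $575 | Ferraro: $675 | Lindqvist: $900 | Haddad: $450 | Halvorsen: $125 | Andrade: $1,675

Combined profit-interest units = 39.
Raw shares: Becker 5/39 × $4,400 = 564.10; Ferraro 6/39 × $4,400 = 676.92; Lindqvist 8/39 × $4,400 = 902.56; Haddad 4/39 × $4,400 = 451.28; Halvorsen 1/39 × $4,400 = 112.82; Andrade 15/39 × $4,400 = 1,692.31.
After rounding ($25): Becker $575; Ferraro $675; Lindqvist $900; Haddad $450; Halvorsen $125; Andrade $1,700. Sum = $4,425.
Difference $4,400 − $4,425 = −$25 applied to largest profit-interest units (Andrade): Andrade becomes $1,675.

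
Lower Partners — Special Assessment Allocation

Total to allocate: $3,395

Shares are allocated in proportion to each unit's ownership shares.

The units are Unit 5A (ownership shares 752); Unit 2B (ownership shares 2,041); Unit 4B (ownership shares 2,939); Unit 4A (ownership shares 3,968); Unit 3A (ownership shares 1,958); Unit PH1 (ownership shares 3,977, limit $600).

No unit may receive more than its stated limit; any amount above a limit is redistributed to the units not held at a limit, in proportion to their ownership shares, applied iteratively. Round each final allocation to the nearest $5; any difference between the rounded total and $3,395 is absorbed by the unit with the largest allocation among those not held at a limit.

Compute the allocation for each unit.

Total ownership shares = 15,635.
Unconstrained shares: Unit 5A 163.29; Unit 2B 443.18; Unit 4B 638.18; Unit 4A 861.62; Unit 3A 425.16; Unit PH1 863.57.
Held at cap: Unit PH1 ($600); residual $2,795 reallocated over remaining ownership shares 11,658.
Remaining shares: Unit 5A 180.29 → $180; Unit 2B 489.33 → $490; Unit 4B 704.62 → $705; Unit 4A 951.33 → $950; Unit 3A 469.43 → $470.

Unit 5A: $180 | Unit 2B: $490 | Unit 4B: $705 | Unit 4A: $950 | Unit 3A: $470 | Unit PH1: $600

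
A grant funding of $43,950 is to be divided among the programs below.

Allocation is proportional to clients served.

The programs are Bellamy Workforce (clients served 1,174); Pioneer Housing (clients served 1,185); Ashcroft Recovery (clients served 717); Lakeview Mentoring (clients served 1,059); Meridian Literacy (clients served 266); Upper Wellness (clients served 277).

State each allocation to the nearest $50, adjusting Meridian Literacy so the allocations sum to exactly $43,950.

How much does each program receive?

Clients served total: 4,678.
Unrounded shares: Bellamy Workforce 1,174/4,678 × $43,950 = 11,029.78; Pioneer Housing 1,185/4,678 × $43,950 = 11,133.12; Ashcroft Recovery 717/4,678 × $43,950 = 6,736.24; Lakeview Mentoring 1,059/4,678 × $43,950 = 9,949.35; Meridian Literacy 266/4,678 × $43,950 = 2,499.08; Upper Wellness 277/4,678 × $43,950 = 2,602.43.
Rounded to nearest $50: Bellamy Workforce $11,050; Pioneer Housing $11,150; Ashcroft Recovery $6,750; Lakeview Mentoring $9,950; Meridian Literacy $2,500; Upper Wellness $2,600. Sum = $44,000.
Difference $43,950 − $44,000 = −$50 applied to Meridian Literacy: Meridian Literacy becomes $2,450.

Bellamy Workforce: $11,050 · Pioneer Housing: $11,150 · Ashcroft Recovery: $6,750 · Lakeview Mentoring: $9,950 · Meridian Literacy: $2,450 · Upper Wellness: $2,600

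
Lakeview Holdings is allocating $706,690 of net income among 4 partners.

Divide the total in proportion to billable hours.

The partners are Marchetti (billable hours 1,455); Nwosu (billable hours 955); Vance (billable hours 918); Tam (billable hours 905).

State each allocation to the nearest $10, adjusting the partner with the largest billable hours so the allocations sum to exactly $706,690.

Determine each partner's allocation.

Marchetti: $242,900 | Nwosu: $159,440 | Vance: $153,260 | Tam: $151,090

Total billable hours = 4,233.
Proportional shares: Marchetti 1,455/4,233 × $706,690 = 242,909.04; Nwosu 955/4,233 × $706,690 = 159,435.14; Vance 918/4,233 × $706,690 = 153,258.07; Tam 905/4,233 × $706,690 = 151,087.75.
After rounding ($10): Marchetti $242,910; Nwosu $159,440; Vance $153,260; Tam $151,090. Sum = $706,700.
Difference $706,690 − $706,700 = −$10 applied to largest billable hours (Marchetti): Marchetti becomes $242,900.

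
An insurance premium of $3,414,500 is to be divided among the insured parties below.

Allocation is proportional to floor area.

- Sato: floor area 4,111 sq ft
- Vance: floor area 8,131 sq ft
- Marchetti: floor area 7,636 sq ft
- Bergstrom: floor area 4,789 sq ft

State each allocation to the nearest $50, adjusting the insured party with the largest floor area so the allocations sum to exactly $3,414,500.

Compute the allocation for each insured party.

Sum of floor area: 24,667.
Raw shares: Sato 4,111/24,667 × $3,414,500 = 569,060.26; Vance 8,131/24,667 × $3,414,500 = 1,125,523.96; Marchetti 7,636/24,667 × $3,414,500 = 1,057,004.18; Bergstrom 4,789/24,667 × $3,414,500 = 662,911.60.
Rounded to nearest $50: Sato $569,050; Vance $1,125,500; Marchetti $1,057,000; Bergstrom $662,900. Sum = $3,414,450.
Difference $3,414,500 − $3,414,450 = +$50 applied to largest floor area (Vance): Vance becomes $1,125,550.

Sato: $569,050 | Vance: $1,125,550 | Marchetti: $1,057,000 | Bergstrom: $662,900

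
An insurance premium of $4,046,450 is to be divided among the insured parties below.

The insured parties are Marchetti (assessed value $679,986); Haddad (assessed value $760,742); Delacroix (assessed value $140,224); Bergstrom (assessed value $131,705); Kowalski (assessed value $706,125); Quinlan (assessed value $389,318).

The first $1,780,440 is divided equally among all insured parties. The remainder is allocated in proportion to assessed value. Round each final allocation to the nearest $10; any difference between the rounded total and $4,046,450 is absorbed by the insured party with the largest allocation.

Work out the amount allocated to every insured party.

Equal tier: $1,780,440 ÷ 6 = $296,740 apiece.
Remainder $2,266,010 by assessed value (total 2,808,100): Marchetti 548,718.02 → $548,720; Haddad 613,884.47 → $613,880; Delacroix 113,154.44 → $113,150; Bergstrom 106,279.99 → $106,280; Kowalski 569,811.02 → $569,810; Quinlan 314,162.06 → $314,160.
Rounding difference +$10 on remainder applied to Haddad.
Totals: Marchetti $296,740 + $548,720 = $845,460; Haddad $296,740 + $613,890 = $910,630; Delacroix $296,740 + $113,150 = $409,890; Bergstrom $296,740 + $106,280 = $403,020; Kowalski $296,740 + $569,810 = $866,550; Quinlan $296,740 + $314,160 = $610,900.

Marchetti: $845,460 · Haddad: $910,630 · Delacroix: $409,890 · Bergstrom: $403,020 · Kowalski: $866,550 · Quinlan: $610,900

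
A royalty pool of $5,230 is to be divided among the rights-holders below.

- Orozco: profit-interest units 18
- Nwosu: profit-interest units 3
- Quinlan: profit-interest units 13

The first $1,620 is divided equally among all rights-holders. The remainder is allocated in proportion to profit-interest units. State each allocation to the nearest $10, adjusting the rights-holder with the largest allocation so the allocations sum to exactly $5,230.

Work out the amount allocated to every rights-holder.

Orozco: $2,450 · Nwosu: $860 · Quinlan: $1,920

Equal tier: $1,620 ÷ 3 = $540 apiece.
Remainder $3,610 by profit-interest units (total 34): Orozco 1,911.18 → $1,910; Nwosu 318.53 → $320; Quinlan 1,380.29 → $1,380.
Totals: Orozco $540 + $1,910 = $2,450; Nwosu $540 + $320 = $860; Quinlan $540 + $1,380 = $1,920.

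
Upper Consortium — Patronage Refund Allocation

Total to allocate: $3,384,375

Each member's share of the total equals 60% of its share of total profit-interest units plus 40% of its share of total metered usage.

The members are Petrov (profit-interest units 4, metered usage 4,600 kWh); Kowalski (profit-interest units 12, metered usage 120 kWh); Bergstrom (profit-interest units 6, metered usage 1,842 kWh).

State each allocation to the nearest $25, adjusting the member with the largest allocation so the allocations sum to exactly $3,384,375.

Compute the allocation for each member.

Profit-interest units total 22; metered usage total 6,562.
Blended shares (60% profit-interest units + 40% metered usage): Petrov 0.3895; Kowalski 0.3346; Bergstrom 0.2759.
Unrounded shares: Petrov 1,318,191.13; Kowalski 1,132,369.81; Bergstrom 933,814.06.
After rounding ($25): Petrov $1,318,200; Kowalski $1,132,375; Bergstrom $933,825. Sum = $3,384,400.
Difference $3,384,375 − $3,384,400 = −$25 applied to largest allocation (Petrov): Petrov becomes $1,318,175.

Petrov: $1,318,175 · Kowalski: $1,132,375 · Bergstrom: $933,825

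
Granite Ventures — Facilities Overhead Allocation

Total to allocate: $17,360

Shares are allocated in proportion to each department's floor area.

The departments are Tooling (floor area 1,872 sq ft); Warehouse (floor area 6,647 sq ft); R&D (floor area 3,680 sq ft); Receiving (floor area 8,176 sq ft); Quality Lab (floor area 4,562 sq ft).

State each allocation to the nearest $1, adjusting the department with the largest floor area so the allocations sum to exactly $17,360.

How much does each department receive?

Floor area total: 1,872 + 6,647 + 3,680 + 8,176 + 4,562 = 24,937.
Raw shares: Tooling 1,303.20; Warehouse 4,627.34; R&D 2,561.85; Receiving 5,691.76; Quality Lab 3,175.86.
Rounded to nearest $1: Tooling $1,303; Warehouse $4,627; R&D $2,562; Receiving $5,692; Quality Lab $3,176. Sum = $17,360.
Sum already equals the total — no adjustment.

Tooling: $1,303; Warehouse: $4,627; R&D: $2,562; Receiving: $5,692; Quality Lab: $3,176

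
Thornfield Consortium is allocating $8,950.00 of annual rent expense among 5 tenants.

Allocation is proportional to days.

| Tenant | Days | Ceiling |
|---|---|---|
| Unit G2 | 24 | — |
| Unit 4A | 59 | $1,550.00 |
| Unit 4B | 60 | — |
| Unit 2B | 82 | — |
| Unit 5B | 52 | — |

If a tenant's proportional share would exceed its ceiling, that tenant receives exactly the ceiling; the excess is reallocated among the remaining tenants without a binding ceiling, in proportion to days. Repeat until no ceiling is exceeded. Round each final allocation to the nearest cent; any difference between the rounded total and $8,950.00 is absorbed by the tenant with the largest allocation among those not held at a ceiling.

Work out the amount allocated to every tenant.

Days total: 277.
Unconstrained shares: Unit G2 775.4513; Unit 4A 1,906.3177; Unit 4B 1,938.6282; Unit 2B 2,649.4585; Unit 5B 1,680.1444.
Held at cap: Unit 4A ($1,550.00); remaining pool $7,400.00 reallocated over remaining days 218.
Shares after redistribution: Unit G2 814.6789 → $814.68; Unit 4B 2,036.6972 → $2,036.70; Unit 2B 2,783.4862 → $2,783.49; Unit 5B 1,765.1376 → $1,765.14.
Rounding difference −$0.01 applied to Unit 2B → $2,783.48.

Unit G2: $814.68 | Unit 4A: $1,550.00 | Unit 4B: $2,036.70 | Unit 2B: $2,783.48 | Unit 5B: $1,765.14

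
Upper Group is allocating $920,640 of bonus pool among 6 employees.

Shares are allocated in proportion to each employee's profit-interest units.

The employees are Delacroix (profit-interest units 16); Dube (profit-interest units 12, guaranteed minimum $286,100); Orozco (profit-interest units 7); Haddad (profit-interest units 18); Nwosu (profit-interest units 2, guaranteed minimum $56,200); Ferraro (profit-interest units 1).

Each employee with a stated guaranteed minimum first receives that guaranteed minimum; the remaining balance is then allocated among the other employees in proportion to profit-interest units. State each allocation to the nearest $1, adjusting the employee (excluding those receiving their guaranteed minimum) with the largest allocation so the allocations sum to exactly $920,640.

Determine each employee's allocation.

Minimums first: Dube $286,100; Nwosu $56,200. Remaining pool $578,340.
Remaining pool split over remaining profit-interest units 42: Delacroix 220,320.00 → $220,320; Orozco 96,390.00 → $96,390; Haddad 247,860.00 → $247,860; Ferraro 13,770.00 → $13,770.

Delacroix: $220,320 · Dube: $286,100 · Orozco: $96,390 · Haddad: $247,860 · Nwosu: $56,200 · Ferraro: $13,770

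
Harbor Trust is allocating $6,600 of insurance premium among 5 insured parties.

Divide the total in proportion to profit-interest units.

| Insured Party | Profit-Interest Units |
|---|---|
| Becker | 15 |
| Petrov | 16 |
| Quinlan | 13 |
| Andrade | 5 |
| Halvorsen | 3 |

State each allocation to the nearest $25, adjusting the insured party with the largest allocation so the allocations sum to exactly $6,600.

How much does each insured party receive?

Combined profit-interest units = 52.
Pro-rata amounts: Becker 15/52 × $6,600 = 1,903.85; Petrov 16/52 × $6,600 = 2,030.77; Quinlan 13/52 × $6,600 = 1,650.00; Andrade 5/52 × $6,600 = 634.62; Halvorsen 3/52 × $6,600 = 380.77.
Rounded to nearest $25: Becker $1,900; Petrov $2,025; Quinlan $1,650; Andrade $625; Halvorsen $375. Sum = $6,575.
Difference $6,600 − $6,575 = +$25 applied to largest allocation (Petrov): Petrov becomes $2,050.

Becker: $1,900; Petrov: $2,050; Quinlan: $1,650; Andrade: $625; Halvorsen: $375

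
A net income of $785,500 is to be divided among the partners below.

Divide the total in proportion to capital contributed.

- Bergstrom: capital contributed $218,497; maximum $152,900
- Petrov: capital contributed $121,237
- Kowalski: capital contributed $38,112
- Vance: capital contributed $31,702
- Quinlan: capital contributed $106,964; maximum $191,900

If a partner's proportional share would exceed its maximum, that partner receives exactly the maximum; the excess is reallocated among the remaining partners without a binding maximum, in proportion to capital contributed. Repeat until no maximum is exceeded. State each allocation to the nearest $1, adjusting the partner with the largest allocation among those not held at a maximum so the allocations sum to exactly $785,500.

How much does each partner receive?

Bergstrom: $152,900; Petrov: $279,660; Kowalski: $87,913; Vance: $73,127; Quinlan: $191,900

Total capital contributed = 516,512.
Pro-rata shares before constraints: Bergstrom 332,285.39; Petrov 184,374.54; Kowalski 57,959.88; Vance 48,211.70; Quinlan 162,668.48.
Held at cap: Bergstrom ($152,900); remaining pool $632,600 reallocated over remaining capital contributed 298,015.
Held at cap: Quinlan ($191,900); remaining pool $440,700 reallocated over remaining capital contributed 191,051.
Redistributed shares: Petrov 279,659.07 → $279,659; Kowalski 87,913.48 → $87,913; Vance 73,127.44 → $73,127.
Rounding difference +$1 applied to Petrov → $279,660.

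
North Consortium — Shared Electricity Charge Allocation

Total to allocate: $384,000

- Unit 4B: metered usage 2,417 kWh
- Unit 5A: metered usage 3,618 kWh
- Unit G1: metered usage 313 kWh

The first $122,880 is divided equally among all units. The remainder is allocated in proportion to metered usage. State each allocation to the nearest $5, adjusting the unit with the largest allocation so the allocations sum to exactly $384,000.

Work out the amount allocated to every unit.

$122,880 shared equally gives $40,960 per unit.
Remainder $261,120 by metered usage (total 6,348): Unit 4B 99,421.40 → $99,420; Unit 5A 148,823.59 → $148,825; Unit G1 12,875.01 → $12,875.
Totals: Unit 4B $40,960 + $99,420 = $140,380; Unit 5A $40,960 + $148,825 = $189,785; Unit G1 $40,960 + $12,875 = $53,835.

Unit 4B: $140,380 | Unit 5A: $189,785 | Unit G1: $53,835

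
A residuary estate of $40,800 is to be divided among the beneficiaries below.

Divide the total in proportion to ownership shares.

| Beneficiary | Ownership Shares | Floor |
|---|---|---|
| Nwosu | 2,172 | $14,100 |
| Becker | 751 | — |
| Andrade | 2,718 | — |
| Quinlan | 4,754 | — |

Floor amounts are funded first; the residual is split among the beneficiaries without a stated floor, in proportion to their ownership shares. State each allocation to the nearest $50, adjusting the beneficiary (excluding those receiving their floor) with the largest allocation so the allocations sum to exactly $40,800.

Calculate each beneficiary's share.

Nwosu: $14,100 | Becker: $2,450 | Andrade: $8,850 | Quinlan: $15,400

Minimums first: Nwosu $14,100. Balance $26,700.
Balance split over remaining ownership shares 8,223: Becker 2,438.49 → $2,450; Andrade 8,825.32 → $8,850; Quinlan 15,436.19 → $15,450.
Rounding difference −$50 applied to Quinlan → $15,400.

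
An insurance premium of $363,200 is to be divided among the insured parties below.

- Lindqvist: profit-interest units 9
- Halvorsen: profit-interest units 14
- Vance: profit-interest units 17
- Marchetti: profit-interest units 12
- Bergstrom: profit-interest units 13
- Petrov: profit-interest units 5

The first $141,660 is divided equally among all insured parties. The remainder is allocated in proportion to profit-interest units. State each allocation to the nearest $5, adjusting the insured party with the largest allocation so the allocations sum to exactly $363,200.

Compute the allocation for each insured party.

Equal tier: $141,660 ÷ 6 = $23,610 apiece.
Remainder $221,540 by profit-interest units (total 70): Lindqvist 28,483.71 → $28,485; Halvorsen 44,308.00 → $44,310; Vance 53,802.57 → $53,805; Marchetti 37,978.29 → $37,980; Bergstrom 41,143.14 → $41,145; Petrov 15,824.29 → $15,825.
Rounding difference −$10 on remainder applied to Vance.
Totals: Lindqvist $23,610 + $28,485 = $52,095; Halvorsen $23,610 + $44,310 = $67,920; Vance $23,610 + $53,795 = $77,405; Marchetti $23,610 + $37,980 = $61,590; Bergstrom $23,610 + $41,145 = $64,755; Petrov $23,610 + $15,825 = $39,435.

Lindqvist: $52,095; Halvorsen: $67,920; Vance: $77,405; Marchetti: $61,590; Bergstrom: $64,755; Petrov: $39,435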